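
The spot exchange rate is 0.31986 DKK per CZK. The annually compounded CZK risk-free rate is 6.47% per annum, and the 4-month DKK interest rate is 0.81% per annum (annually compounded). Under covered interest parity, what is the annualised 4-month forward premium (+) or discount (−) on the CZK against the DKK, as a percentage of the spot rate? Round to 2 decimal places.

T = 4/12 years.
No-arbitrage forward: 0.31986 × 1.0026927 / 1.0211176 = 0.31408849 DKK/CZK.
Annualised premium = (F − S)/S × (1/T) = (0.31408849 − 0.31986)/0.31986 ÷ (4/12) = -5.41%.

-5.41%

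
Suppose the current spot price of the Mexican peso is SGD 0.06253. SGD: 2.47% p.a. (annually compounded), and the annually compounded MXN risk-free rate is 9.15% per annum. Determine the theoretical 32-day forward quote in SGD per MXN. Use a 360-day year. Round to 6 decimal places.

T = 32/360 years.
SGD accumulates by (1 + 0.0247)^(32/360) = 1.0021712.
MXN growth factor: (1 + 0.0915)^(32/360) = 1.0078128.
CIP: F = S · (grow SGD)/(grow MXN) = 0.06253 × 1.0021712/1.0078128 = 0.06217997 SGD per MXN.

0.062180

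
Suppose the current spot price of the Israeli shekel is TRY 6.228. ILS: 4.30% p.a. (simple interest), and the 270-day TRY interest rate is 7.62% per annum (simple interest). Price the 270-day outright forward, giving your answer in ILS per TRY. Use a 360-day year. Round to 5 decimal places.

0.15678

T = 270/360 years.
TRY accumulates by 1 + 0.0762×270/360 = 1.057150.
ILS accumulates by 1 + 0.0430×270/360 = 1.032250.
So F = 6.228 × 1.057150 / 1.032250 = 6.378232 (TRY/ILS).
Invert for ILS per TRY: 1 / 6.378232 = 0.15678.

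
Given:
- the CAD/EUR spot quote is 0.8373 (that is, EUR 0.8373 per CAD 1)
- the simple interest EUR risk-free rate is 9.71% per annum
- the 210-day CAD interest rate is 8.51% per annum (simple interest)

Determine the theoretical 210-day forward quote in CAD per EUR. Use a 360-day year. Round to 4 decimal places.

1.1864

T = 210/360 years.
EUR accumulates by 1 + 0.0971×210/360 = 1.0566417.
CAD growth factor: 1 + 0.0851×210/360 = 1.0496417.
Forward (EUR per CAD) = 0.8373 × 1.0566417 / 1.0496417 = 0.8428839.
Quoted the other way: 1/0.8428839 = 1.1864 CAD per EUR.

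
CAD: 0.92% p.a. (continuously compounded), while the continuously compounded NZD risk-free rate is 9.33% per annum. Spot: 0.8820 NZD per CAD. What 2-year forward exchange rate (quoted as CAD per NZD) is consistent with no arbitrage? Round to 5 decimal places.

T = 2 years.
NZD accumulates by e^(0.0933×2) = 1.2051451.
CAD accumulates by e^(0.0092×2) = 1.0185703.
Forward (NZD per CAD) = 0.882 × 1.2051451 / 1.0185703 = 1.043559.
Quoted the other way: 1/1.043559 = 0.95826 CAD per NZD.

0.95826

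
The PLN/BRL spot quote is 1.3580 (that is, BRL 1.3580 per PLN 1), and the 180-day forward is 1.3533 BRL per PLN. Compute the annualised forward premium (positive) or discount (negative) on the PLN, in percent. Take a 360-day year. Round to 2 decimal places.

-0.69%

T = 180/360 years.
(F − S)/S = (1.3533 − 1.358)/1.358 = -0.0034610.
Annualise by dividing by T: -0.0034610 / (180/360) = -0.006922 → -0.69%.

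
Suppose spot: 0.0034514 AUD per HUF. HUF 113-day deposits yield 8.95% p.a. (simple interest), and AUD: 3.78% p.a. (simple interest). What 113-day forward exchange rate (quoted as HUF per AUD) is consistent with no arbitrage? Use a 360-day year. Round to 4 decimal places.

T = 113/360 years.
Growth of 1 AUD over T: 1 + 0.0378×113/360 = 1.011865.
HUF accumulates by 1 + 0.0895×113/360 = 1.028093056.
CIP: F = S · (grow AUD)/(grow HUF) = 0.0034514 × 1.011865/1.028093056 = 0.00339692097 AUD per HUF.
Quoted the other way: 1/0.00339692097 = 294.3842 HUF per AUD.

294.3842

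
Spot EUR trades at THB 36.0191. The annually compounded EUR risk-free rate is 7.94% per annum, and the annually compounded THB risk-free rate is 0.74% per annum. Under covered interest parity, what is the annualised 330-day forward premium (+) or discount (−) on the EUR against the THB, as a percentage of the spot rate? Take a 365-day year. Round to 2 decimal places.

-6.69%

T = 330/365 years.
CIP forward (THB per EUR) = 36.0191 × 1.006688/1.0715206 = 33.8397561.
Annualised premium = (F − S)/S × (1/T) = (33.8397561 − 36.0191)/36.0191 ÷ (330/365) = -6.69%.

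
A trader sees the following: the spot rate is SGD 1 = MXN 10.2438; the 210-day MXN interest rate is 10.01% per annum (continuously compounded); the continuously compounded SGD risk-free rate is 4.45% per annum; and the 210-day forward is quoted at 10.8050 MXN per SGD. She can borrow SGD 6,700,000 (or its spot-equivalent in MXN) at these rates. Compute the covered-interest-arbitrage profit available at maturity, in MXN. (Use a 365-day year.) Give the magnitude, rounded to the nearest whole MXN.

MXN 1,568,680

T = 210/365 years.
Keep in SGD, deliver into the forward: 6,700,000·1.025933305·10.8050 = MXN 74,270,902.72.
Swap to MXN now, deposit: 6,700,000·10.2438·1.059282488 = MXN 72,702,222.27.
The quoted forward overvalues SGD, so borrow MXN, buy SGD at spot, deposit the SGD at 4.45%, and sell the proceeds forward at 10.8050.
Profit = 74,270,902.72 − 72,702,222.27 = MXN 1,568,680.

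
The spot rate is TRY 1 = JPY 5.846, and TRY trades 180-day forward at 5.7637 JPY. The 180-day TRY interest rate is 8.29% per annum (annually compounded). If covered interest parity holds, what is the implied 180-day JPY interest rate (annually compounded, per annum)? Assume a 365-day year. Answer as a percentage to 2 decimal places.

5.22%

T = 180/365 years.
CIP gives F = S · g_JPY/g_TRY, so g_JPY/g_TRY = 5.7637/5.846 = 0.9859220.
The TRY side grows by (1 + 0.0829)^(180/365) = 1.0400573.
Hence g_JPY = 1.0254154.
r = 1.0254154^(365/180) − 1 = 0.052210 → 5.22%.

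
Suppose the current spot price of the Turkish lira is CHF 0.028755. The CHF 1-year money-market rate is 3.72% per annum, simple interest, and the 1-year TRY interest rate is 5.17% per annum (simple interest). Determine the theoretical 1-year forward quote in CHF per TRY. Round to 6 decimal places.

T = 1 year.
CHF accumulates by 1 + 0.0372×1 = 1.037200.
TRY accumulates by 1 + 0.0517×1 = 1.051700.
Forward (CHF per TRY) = 0.028755 × 1.037200 / 1.051700 = 0.02835855.

0.028359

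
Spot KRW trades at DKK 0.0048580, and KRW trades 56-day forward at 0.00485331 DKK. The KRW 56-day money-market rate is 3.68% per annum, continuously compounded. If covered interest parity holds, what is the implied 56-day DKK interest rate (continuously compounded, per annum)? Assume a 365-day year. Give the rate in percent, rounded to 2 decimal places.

T = 56/365 years.
By CIP, F/S equals the DKK-to-KRW growth ratio: 0.00485331/0.004858 = 0.9990346.
The KRW side grows by e^(0.0368×56/365) = 1.005662.
Hence g_DKK = 1.0046911.
r = ln(1.0046911)/(56/365) = 0.030504 → 3.05%.

3.05%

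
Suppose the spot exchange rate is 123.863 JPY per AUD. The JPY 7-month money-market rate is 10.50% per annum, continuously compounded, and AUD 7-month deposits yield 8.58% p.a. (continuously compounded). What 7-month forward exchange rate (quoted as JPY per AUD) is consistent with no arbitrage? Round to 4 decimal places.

T = 7/12 years.
Growth of 1 JPY over T: e^(0.1050×7/12) = 1.063164672.
Growth of 1 AUD over T: e^(0.0858×7/12) = 1.051323661.
Forward (JPY per AUD) = 123.863 × 1.063164672 / 1.051323661 = 125.258063.

125.2581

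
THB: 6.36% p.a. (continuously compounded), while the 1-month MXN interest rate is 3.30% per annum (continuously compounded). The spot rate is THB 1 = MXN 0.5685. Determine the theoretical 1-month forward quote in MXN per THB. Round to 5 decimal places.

T = 1/12 years.
MXN accumulates by e^(0.0330×1/12) = 1.0027538.
Growth of 1 THB over T: e^(0.0636×1/12) = 1.0053141.
Forward (MXN per THB) = 0.5685 × 1.0027538 / 1.0053141 = 0.5670522.

0.56705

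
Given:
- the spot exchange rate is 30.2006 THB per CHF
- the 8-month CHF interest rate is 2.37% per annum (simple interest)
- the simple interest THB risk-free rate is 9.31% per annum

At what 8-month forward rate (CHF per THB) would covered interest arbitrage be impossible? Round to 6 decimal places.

T = 8/12 years.
THB growth factor: 1 + 0.0931×8/12 = 1.0620667.
CHF accumulates by 1 + 0.0237×8/12 = 1.015800.
So F = 30.2006 × 1.0620667 / 1.015800 = 31.57615 (THB/CHF).
Quoted the other way: 1/31.57615 = 0.031669 CHF per THB.

0.031669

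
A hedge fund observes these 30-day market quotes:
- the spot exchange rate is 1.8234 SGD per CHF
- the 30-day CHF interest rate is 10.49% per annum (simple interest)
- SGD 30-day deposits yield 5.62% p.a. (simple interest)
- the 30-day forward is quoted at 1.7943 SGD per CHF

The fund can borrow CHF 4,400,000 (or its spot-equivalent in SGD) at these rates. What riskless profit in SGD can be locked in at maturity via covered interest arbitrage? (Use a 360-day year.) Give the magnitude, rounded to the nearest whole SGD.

T = 30/360 years.
Route A — deposit CHF, sell forward: 4,400,000 × 1.008741667 × 1.7943 = SGD 7,963,934.76.
Route B — convert at spot, deposit SGD: 4,400,000 × 1.8234 × 1.004683333 = SGD 8,060,534.19.
The quoted forward undervalues CHF, so borrow CHF, convert to SGD at spot, deposit the SGD at 5.62%, and buy CHF forward at 1.7943 to cover the loan.
Profit = 8,060,534.19 − 7,963,934.76 = SGD 96,599.

SGD 96,599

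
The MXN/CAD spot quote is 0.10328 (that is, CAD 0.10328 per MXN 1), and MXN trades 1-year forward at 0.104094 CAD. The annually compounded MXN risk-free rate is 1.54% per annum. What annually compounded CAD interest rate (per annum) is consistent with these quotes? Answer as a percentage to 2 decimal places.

2.34%

T = 1 year.
F/S = 0.104094/0.10328 = 1.0078815 = (growth of CAD) / (growth of MXN).
The MXN side grows by (1 + 0.0154)^1 = 1.015400.
Hence g_CAD = 1.0234029.
Annualise: 1.0234029^(1/1) − 1 = 0.023403 = 2.34%.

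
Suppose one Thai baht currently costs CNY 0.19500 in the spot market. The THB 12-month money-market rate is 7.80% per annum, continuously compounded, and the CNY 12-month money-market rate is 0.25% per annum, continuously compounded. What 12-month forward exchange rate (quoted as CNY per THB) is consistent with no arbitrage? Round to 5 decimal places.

0.18082

T = 1 year.
CNY accumulates by e^(0.0025×1) = 1.0025031.
Growth of 1 THB over T: e^(0.0780×1) = 1.0811227.
So F = 0.195 × 1.0025031 / 1.0811227 = 0.1808195 (CNY/THB).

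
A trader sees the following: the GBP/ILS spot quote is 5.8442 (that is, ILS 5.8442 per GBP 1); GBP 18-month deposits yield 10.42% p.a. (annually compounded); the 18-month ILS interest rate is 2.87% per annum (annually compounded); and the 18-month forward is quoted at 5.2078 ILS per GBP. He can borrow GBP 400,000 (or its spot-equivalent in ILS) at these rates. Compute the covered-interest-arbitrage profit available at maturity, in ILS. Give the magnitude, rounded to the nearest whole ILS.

T = 18/12 years.
Route A — deposit GBP, sell forward: 400,000 × 1.160303532 × 5.2078 = ILS 2,417,051.49.
Route B — convert at spot, deposit ILS: 400,000 × 5.8442 × 1.043357422 = ILS 2,439,035.78.
The quoted forward undervalues GBP, so borrow GBP, convert to ILS at spot, deposit the ILS at 2.87%, and buy GBP forward at 5.2078 to cover the loan.
Arbitrage profit = |2,417,051.49 − 2,439,035.78| = ILS 21,984.

ILS 21,984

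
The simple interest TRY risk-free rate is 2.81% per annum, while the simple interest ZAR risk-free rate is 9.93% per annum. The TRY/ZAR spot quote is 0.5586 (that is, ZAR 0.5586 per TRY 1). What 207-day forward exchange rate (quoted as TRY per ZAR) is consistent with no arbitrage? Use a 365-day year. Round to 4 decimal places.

1.7218

T = 207/365 years.
ZAR growth factor: 1 + 0.0993×207/365 = 1.0563153.
TRY accumulates by 1 + 0.0281×207/365 = 1.0159362.
CIP: F = S · (grow ZAR)/(grow TRY) = 0.5586 × 1.0563153/1.0159362 = 0.5808020 ZAR per TRY.
Quoted the other way: 1/0.5808020 = 1.7218 TRY per ZAR.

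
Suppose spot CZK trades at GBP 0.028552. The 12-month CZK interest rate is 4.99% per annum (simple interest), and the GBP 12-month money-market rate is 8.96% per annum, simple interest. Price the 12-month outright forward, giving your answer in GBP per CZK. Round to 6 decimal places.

0.029632

T = 1 year.
Growth of 1 GBP over T: 1 + 0.0896×1 = 1.089600.
Growth of 1 CZK over T: 1 + 0.0499×1 = 1.049900.
So F = 0.028552 × 1.089600 / 1.049900 = 0.02963164 (GBP/CZK).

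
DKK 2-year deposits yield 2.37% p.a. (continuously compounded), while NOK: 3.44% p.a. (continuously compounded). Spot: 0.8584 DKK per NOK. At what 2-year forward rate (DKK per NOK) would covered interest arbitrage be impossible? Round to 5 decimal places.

T = 2 years.
DKK accumulates by e^(0.0237×2) = 1.0485413.
Growth of 1 NOK over T: e^(0.0344×2) = 1.0712219.
CIP: F = S · (grow DKK)/(grow NOK) = 0.8584 × 1.0485413/1.0712219 = 0.8402254 DKK per NOK.

0.84023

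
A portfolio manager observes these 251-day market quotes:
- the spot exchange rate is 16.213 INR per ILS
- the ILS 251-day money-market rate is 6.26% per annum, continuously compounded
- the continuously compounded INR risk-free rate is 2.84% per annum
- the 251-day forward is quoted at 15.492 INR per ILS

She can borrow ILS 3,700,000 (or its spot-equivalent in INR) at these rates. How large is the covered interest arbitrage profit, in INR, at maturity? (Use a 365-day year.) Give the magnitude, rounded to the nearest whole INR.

T = 251/365 years.
Keep in ILS, deliver into the forward: 3,700,000·1.0439882339·15.492 = INR 59,841,823.16.
Swap to INR now, deposit: 3,700,000·16.213·1.0197218184 = INR 61,171,174.41.
The quoted forward undervalues ILS, so borrow ILS, convert to INR at spot, deposit the INR at 2.84%, and buy ILS forward at 15.492 to cover the loan.
Arbitrage profit = |59,841,823.16 − 61,171,174.41| = INR 1,329,351.

INR 1,329,351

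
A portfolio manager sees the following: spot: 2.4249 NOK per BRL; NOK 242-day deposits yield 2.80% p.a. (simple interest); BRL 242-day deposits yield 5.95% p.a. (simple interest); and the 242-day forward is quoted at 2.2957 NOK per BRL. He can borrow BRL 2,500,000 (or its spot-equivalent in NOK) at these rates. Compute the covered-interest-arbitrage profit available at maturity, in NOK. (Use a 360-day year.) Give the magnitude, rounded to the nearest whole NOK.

T = 242/360 years.
Route A — deposit BRL, sell forward: 2,500,000 × 1.039997222 × 2.2957 = NOK 5,968,804.06.
Route B — convert at spot, deposit NOK: 2,500,000 × 2.4249 × 1.018822222 = NOK 6,176,355.02.
The quoted forward undervalues BRL, so borrow BRL, convert to NOK at spot, deposit the NOK at 2.80%, and buy BRL forward at 2.2957 to cover the loan.
Profit = 6,176,355.02 − 5,968,804.06 = NOK 207,551.

NOK 207,551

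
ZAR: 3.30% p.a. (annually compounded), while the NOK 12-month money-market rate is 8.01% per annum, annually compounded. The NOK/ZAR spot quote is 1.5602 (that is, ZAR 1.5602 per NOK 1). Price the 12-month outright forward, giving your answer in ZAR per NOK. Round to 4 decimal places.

1.4922

T = 1 year.
Growth of 1 ZAR over T: (1 + 0.0330)^1 = 1.033000.
NOK accumulates by (1 + 0.0801)^1 = 1.080100.
CIP: F = S · (grow ZAR)/(grow NOK) = 1.5602 × 1.033000/1.080100 = 1.492164 ZAR per NOK.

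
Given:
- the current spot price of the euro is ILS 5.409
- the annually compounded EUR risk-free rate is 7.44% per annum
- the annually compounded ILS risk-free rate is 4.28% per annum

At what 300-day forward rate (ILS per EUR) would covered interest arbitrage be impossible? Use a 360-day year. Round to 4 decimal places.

5.2761

T = 300/360 years.
Growth of 1 ILS over T: (1 + 0.0428)^(300/360) = 1.0355415.
EUR growth factor: (1 + 0.0744)^(300/360) = 1.0616263.
Forward (ILS per EUR) = 5.409 × 1.0355415 / 1.0616263 = 5.276098.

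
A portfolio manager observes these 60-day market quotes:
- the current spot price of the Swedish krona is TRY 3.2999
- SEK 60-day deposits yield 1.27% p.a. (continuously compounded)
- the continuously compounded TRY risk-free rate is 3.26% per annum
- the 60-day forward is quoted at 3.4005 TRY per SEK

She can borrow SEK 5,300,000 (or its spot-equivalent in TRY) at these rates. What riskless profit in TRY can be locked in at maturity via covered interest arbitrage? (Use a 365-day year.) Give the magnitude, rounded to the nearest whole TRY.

TRY 476,869

T = 60/365 years.
Route A — deposit SEK, sell forward: 5,300,000 × 1.0020898519 × 3.4005 = TRY 18,060,314.67.
Route B — convert at spot, deposit TRY: 5,300,000 × 3.2999 × 1.0053732887 = TRY 17,583,445.97.
The quoted forward overvalues SEK, so borrow TRY, buy SEK at spot, deposit the SEK at 1.27%, and sell the proceeds forward at 3.4005.
Arbitrage profit = |18,060,314.67 − 17,583,445.97| = TRY 476,869.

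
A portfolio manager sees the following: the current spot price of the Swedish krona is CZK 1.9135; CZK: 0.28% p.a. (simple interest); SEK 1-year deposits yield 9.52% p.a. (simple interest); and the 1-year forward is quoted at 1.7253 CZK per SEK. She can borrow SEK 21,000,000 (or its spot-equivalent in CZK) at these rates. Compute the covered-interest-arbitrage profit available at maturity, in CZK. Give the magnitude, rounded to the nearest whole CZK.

T = 1 year.
Invest the SEK and cover forward: 21,000,000 × 1.095200 × 1.7253 = CZK 39,680,519.76.
Convert at spot and invest in CZK: 21,000,000 × 1.9135 × 1.002800 = CZK 40,296,013.80.
The quoted forward undervalues SEK, so borrow SEK, convert to CZK at spot, deposit the CZK at 0.28%, and buy SEK forward at 1.7253 to cover the loan.
The gap between the two covered legs is CZK 615,494.

CZK 615,494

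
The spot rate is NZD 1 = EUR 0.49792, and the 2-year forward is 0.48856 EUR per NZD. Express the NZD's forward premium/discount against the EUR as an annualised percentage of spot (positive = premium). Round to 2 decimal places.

T = 2 years.
Period premium: (0.48856 − 0.49792)/0.49792 = -0.0187982.
Per annum: -0.0187982 / 2 = -0.009399 = -0.94%.

-0.94%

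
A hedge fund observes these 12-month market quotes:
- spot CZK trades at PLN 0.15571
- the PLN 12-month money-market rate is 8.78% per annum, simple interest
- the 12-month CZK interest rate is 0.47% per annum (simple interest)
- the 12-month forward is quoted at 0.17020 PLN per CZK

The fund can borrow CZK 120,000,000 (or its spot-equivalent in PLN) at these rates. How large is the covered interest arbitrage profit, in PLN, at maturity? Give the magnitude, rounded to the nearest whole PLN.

T = 1 year.
Invest the CZK and cover forward: 120,000,000 × 1.004700 × 0.17020 = PLN 20,519,992.80.
Convert at spot and invest in PLN: 120,000,000 × 0.15571 × 1.087800 = PLN 20,325,760.56.
The quoted forward overvalues CZK, so borrow PLN, buy CZK at spot, deposit the CZK at 0.47%, and sell the proceeds forward at 0.17020.
Arbitrage profit = |20,519,992.80 − 20,325,760.56| = PLN 194,232.

PLN 194,232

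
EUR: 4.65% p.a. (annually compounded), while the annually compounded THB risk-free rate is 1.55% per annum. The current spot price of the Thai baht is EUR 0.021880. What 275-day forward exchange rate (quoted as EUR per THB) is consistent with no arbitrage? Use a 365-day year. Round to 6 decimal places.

0.022381

T = 275/365 years.
Growth of 1 EUR over T: (1 + 0.0465)^(275/365) = 1.0348372.
Growth of 1 THB over T: (1 + 0.0155)^(275/365) = 1.0116559.
CIP: F = S · (grow EUR)/(grow THB) = 0.02188 × 1.0348372/1.0116559 = 0.02238136 EUR per THB.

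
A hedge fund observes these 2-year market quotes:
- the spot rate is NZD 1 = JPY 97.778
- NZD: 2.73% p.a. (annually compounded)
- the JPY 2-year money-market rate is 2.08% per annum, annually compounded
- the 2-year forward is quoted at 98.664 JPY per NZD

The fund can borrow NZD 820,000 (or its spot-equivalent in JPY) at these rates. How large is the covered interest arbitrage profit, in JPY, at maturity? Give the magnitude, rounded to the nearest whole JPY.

JPY 1,834,111

T = 2 years.
Route A — deposit NZD, sell forward: 820,000 × 1.05534529 × 98.664 = JPY 85,382,161.91.
Route B — convert at spot, deposit JPY: 820,000 × 97.778 × 1.04203264 = JPY 83,548,051.33.
The quoted forward overvalues NZD, so borrow JPY, buy NZD at spot, deposit the NZD at 2.73%, and sell the proceeds forward at 98.664.
Arbitrage profit = |85,382,161.91 − 83,548,051.33| = JPY 1,834,111.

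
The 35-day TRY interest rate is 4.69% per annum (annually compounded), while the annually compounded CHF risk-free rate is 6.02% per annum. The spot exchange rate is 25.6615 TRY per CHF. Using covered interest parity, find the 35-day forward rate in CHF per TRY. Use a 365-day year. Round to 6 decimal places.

0.039016

T = 35/365 years.
TRY growth factor: (1 + 0.0469)^(35/365) = 1.0044047.
CHF growth factor: (1 + 0.0602)^(35/365) = 1.0056213.
So F = 25.6615 × 1.0044047 / 1.0056213 = 25.63045 (TRY/CHF).
Quoted the other way: 1/25.63045 = 0.039016 CHF per TRY.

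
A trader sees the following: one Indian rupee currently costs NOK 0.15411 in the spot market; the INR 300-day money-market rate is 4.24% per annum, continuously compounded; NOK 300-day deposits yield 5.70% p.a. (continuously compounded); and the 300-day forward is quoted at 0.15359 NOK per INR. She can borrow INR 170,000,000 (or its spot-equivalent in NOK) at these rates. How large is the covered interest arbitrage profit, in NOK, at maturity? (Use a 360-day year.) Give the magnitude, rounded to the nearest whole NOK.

T = 300/360 years.
Invest the INR and cover forward: 170,000,000 × 1.0359649729 × 0.15359 = NOK 27,049,356.23.
Convert at spot and invest in NOK: 170,000,000 × 0.15411 × 1.0486462011 = NOK 27,473,167.23.
The quoted forward undervalues INR, so borrow INR, convert to NOK at spot, deposit the NOK at 5.70%, and buy INR forward at 0.15359 to cover the loan.
Arbitrage profit = |27,049,356.23 − 27,473,167.23| = NOK 423,811.

NOK 423,811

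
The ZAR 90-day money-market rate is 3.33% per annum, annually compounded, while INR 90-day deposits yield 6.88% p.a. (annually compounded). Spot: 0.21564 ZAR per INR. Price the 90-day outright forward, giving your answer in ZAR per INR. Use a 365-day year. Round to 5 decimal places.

0.21385

T = 90/365 years.
ZAR accumulates by (1 + 0.0333)^(90/365) = 1.0081099.
INR growth factor: (1 + 0.0688)^(90/365) = 1.0165416.
So F = 0.21564 × 1.0081099 / 1.0165416 = 0.2138514 (ZAR/INR).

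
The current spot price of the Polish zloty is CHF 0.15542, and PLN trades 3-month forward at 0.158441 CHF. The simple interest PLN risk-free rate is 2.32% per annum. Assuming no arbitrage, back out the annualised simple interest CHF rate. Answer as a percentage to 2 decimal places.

T = 3/12 years.
F/S = 0.158441/0.15542 = 1.0194377 = (growth of CHF) / (growth of PLN).
PLN growth factor: 1 + 0.0232×3/12 = 1.005800.
Hence g_CHF = 1.0253504.
r = (1.0253504 − 1)/(3/12) = 0.101402 → 10.14%.

10.14%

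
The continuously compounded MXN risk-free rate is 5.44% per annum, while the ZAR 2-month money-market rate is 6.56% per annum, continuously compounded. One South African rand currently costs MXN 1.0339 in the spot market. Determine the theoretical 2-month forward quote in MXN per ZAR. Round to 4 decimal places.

T = 2/12 years.
MXN accumulates by e^(0.0544×2/12) = 1.0091079.
Growth of 1 ZAR over T: e^(0.0656×2/12) = 1.0109933.
Forward (MXN per ZAR) = 1.0339 × 1.0091079 / 1.0109933 = 1.031972.

1.0320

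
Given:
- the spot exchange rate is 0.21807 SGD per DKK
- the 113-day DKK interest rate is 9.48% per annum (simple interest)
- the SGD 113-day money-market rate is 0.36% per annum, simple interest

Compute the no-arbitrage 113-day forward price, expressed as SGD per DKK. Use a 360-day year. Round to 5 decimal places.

0.21201

T = 113/360 years.
Growth of 1 SGD over T: 1 + 0.0036×113/360 = 1.001130.
Growth of 1 DKK over T: 1 + 0.0948×113/360 = 1.0297567.
So F = 0.21807 × 1.001130 / 1.0297567 = 0.2120078 (SGD/DKK).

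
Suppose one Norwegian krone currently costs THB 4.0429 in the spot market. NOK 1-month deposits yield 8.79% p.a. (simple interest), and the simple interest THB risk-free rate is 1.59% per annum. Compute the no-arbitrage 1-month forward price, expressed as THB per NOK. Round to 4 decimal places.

T = 1/12 years.
THB accumulates by 1 + 0.0159×1/12 = 1.001325.
NOK growth factor: 1 + 0.0879×1/12 = 1.007325.
CIP: F = S · (grow THB)/(grow NOK) = 4.0429 × 1.001325/1.007325 = 4.018819 THB per NOK.

4.0188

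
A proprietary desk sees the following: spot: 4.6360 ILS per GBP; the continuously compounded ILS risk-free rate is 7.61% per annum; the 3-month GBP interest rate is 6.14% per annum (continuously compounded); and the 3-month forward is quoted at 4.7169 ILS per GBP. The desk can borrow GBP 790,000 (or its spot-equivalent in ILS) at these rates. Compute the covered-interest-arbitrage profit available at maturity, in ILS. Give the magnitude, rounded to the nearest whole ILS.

T = 3/12 years.
Invest the GBP and cover forward: 790,000 × 1.015468416 × 4.7169 = ILS 3,783,991.75.
Convert at spot and invest in ILS: 790,000 × 4.6360 × 1.019207128 = ILS 3,732,784.95.
The quoted forward overvalues GBP, so borrow ILS, buy GBP at spot, deposit the GBP at 6.14%, and sell the proceeds forward at 4.7169.
Profit = 3,783,991.75 − 3,732,784.95 = ILS 51,207.

ILS 51,207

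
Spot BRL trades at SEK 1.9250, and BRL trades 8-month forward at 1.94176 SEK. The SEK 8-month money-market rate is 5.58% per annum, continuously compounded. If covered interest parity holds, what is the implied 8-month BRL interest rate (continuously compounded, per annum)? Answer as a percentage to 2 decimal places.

4.28%

T = 8/12 years.
CIP gives F = S · g_SEK/g_BRL, so g_SEK/g_BRL = 1.94176/1.925 = 1.0087065.
SEK growth factor: e^(0.0558×8/12) = 1.0379006.
That pins the BRL growth at 1.0289421.
r = ln(1.0289421)/(8/12) = 0.042797 → 4.28%.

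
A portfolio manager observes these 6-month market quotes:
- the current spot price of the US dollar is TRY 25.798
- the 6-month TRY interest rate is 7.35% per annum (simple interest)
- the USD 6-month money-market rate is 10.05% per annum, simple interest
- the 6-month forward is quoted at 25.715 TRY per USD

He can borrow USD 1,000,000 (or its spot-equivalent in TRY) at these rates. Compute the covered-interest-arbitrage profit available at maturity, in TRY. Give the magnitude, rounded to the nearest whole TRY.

TRY 261,102

T = 6/12 years.
Invest the USD and cover forward: 1,000,000 × 1.050250 × 25.715 = TRY 27,007,178.75.
Convert at spot and invest in TRY: 1,000,000 × 25.798 × 1.036750 = TRY 26,746,076.50.
The quoted forward overvalues USD, so borrow TRY, buy USD at spot, deposit the USD at 10.05%, and sell the proceeds forward at 25.715.
Arbitrage profit = |27,007,178.75 − 26,746,076.50| = TRY 261,102.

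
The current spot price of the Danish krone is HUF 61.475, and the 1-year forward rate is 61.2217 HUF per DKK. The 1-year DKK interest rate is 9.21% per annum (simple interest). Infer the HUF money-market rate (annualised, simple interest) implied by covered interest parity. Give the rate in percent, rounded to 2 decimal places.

T = 1 year.
F/S = 61.2217/61.475 = 0.9958796 = (growth of HUF) / (growth of DKK).
DKK growth factor: 1 + 0.0921×1 = 1.092100.
That pins the HUF growth at 1.0876001.
r = (1.0876001 − 1)/1 = 0.087600 → 8.76%.

8.76%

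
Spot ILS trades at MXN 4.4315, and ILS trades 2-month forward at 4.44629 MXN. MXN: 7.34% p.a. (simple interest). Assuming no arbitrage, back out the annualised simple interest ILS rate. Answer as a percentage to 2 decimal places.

5.32%

T = 2/12 years.
By CIP, F/S equals the MXN-to-ILS growth ratio: 4.44629/4.4315 = 1.0033375.
The MXN side grows by 1 + 0.0734×2/12 = 1.0122333.
That pins the ILS growth at 1.0088662.
(1.0088662 − 1)/T = 0.053197, i.e. 5.32%.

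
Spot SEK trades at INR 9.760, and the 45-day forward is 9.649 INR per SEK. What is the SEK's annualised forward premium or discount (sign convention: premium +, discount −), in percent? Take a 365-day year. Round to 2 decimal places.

-9.22%

T = 45/365 years.
Period premium: (9.649 − 9.76)/9.76 = -0.0113730.
Per annum: -0.0113730 / (45/365) = -0.092248 = -9.22%.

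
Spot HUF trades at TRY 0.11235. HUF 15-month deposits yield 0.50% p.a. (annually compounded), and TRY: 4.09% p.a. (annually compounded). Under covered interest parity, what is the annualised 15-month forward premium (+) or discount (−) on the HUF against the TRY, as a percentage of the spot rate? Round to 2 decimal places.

+3.59%

T = 15/12 years.
CIP forward (TRY per HUF) = 0.11235 × 1.0513838/1.0062539 = 0.11738883.
Annualised premium = (F − S)/S × (1/T) = (0.11738883 − 0.11235)/0.11235 ÷ (15/12) = 3.59%.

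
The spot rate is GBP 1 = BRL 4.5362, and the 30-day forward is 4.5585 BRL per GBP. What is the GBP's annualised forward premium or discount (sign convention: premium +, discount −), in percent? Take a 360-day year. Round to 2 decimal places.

T = 30/360 years.
GBP trades forward at +0.49160% vs spot over the period.
Annualise by dividing by T: 0.0049160 / (30/360) = 0.058992 → 5.90%.

+5.90%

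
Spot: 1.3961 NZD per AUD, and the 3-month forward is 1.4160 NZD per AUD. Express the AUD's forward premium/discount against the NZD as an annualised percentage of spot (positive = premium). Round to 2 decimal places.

+5.70%

T = 3/12 years.
AUD trades forward at +1.42540% vs spot over the period.
Per annum: 0.0142540 / (3/12) = 0.057016 = 5.70%.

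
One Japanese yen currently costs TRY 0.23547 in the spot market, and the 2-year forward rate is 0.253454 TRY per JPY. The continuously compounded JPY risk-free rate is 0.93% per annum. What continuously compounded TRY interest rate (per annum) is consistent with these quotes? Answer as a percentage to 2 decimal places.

T = 2 years.
By CIP, F/S equals the TRY-to-JPY growth ratio: 0.253454/0.23547 = 1.0763749.
JPY growth factor: e^(0.0093×2) = 1.0187741.
So the TRY growth factor = 1.0965829.
Take logs: ln 1.0965829 / 2 = 0.046099, so 4.61%.

4.61%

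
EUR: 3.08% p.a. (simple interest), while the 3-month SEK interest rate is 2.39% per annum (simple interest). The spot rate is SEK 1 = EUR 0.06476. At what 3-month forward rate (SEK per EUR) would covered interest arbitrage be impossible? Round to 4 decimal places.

T = 3/12 years.
Growth of 1 EUR over T: 1 + 0.0308×3/12 = 1.007700.
SEK growth factor: 1 + 0.0239×3/12 = 1.005975.
Forward (EUR per SEK) = 0.06476 × 1.007700 / 1.005975 = 0.064871047.
Invert for SEK per EUR: 1 / 0.064871047 = 15.4152.

15.4152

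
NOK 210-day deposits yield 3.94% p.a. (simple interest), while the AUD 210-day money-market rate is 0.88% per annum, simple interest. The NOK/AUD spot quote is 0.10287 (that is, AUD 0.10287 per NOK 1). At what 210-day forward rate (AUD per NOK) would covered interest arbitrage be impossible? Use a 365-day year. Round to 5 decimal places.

T = 210/365 years.
Growth of 1 AUD over T: 1 + 0.0088×210/365 = 1.005063.
Growth of 1 NOK over T: 1 + 0.0394×210/365 = 1.0226685.
So F = 0.10287 × 1.005063 / 1.0226685 = 0.1010991 (AUD/NOK).

0.10110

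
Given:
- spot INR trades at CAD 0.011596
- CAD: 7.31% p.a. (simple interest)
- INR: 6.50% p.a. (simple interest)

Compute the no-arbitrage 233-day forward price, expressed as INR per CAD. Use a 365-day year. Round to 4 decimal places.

T = 233/365 years.
CAD accumulates by 1 + 0.0731×233/365 = 1.04666384.
Growth of 1 INR over T: 1 + 0.0650×233/365 = 1.04149315.
CIP: F = S · (grow CAD)/(grow INR) = 0.011596 × 1.04666384/1.04149315 = 0.011653571 CAD per INR.
Invert for INR per CAD: 1 / 0.011653571 = 85.8106.

85.8106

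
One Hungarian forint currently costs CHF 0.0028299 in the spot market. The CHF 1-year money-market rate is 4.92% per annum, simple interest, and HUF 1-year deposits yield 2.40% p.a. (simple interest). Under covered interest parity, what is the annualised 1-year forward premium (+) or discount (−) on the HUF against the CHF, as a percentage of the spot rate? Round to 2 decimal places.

T = 1 year.
F = S · g_CHF/g_HUF = 0.0028299 × 1.049200/1.024000 = 0.0028995421.
Annualised premium = (F − S)/S × (1/T) = (0.0028995421 − 0.0028299)/0.0028299 ÷ 1 = 2.46%.

+2.46%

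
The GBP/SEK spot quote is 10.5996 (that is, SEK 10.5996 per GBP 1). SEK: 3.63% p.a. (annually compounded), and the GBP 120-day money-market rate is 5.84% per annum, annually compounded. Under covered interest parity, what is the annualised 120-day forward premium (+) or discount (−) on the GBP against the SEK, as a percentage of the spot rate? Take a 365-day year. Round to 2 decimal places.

-2.10%

T = 120/365 years.
CIP forward (SEK per GBP) = 10.5996 × 1.0117917/1.0188355 = 10.5263188.
(F − S)/S ÷ T = (10.5263188 − 10.5996)/10.5996/(120/365) = -0.021029 → -2.10%.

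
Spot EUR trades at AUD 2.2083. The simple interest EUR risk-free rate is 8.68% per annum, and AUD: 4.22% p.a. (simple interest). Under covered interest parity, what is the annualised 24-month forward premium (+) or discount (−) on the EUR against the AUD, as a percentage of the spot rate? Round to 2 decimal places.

-3.80%

T = 2 years.
CIP forward (AUD per EUR) = 2.2083 × 1.084400/1.173600 = 2.0404572.
Annualised premium = (F − S)/S × (1/T) = (2.0404572 − 2.2083)/2.2083 ÷ 2 = -3.80%.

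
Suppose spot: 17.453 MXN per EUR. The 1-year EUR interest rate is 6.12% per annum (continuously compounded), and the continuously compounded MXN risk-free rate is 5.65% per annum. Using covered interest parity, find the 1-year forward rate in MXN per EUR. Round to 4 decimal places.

T = 1 year.
MXN growth factor: e^(0.0565×1) = 1.05812661.
EUR growth factor: e^(0.0612×1) = 1.06311152.
So F = 17.453 × 1.05812661 / 1.06311152 = 17.371163 (MXN/EUR).

17.3712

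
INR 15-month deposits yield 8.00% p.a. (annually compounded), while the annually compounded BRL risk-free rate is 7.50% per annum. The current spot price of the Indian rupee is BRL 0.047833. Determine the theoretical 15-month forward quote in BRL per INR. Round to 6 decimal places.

T = 15/12 years.
Growth of 1 BRL over T: (1 + 0.0750)^(15/12) = 1.0946129.
INR accumulates by (1 + 0.0800)^(15/12) = 1.1009807.
So F = 0.047833 × 1.0946129 / 1.1009807 = 0.04755635 (BRL/INR).

0.047556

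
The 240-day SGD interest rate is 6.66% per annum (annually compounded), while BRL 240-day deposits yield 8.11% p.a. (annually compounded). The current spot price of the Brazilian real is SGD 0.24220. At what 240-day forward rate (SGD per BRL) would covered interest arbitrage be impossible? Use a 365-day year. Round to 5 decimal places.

0.24006

T = 240/365 years.
SGD accumulates by (1 + 0.0666)^(240/365) = 1.0433067.
Growth of 1 BRL over T: (1 + 0.0811)^(240/365) = 1.0526112.
Forward (SGD per BRL) = 0.2422 × 1.0433067 / 1.0526112 = 0.2400591.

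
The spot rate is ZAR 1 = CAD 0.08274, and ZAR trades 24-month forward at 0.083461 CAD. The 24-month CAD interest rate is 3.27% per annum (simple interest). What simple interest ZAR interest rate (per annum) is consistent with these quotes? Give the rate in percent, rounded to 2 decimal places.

2.81%

T = 2 years.
CIP gives F = S · g_CAD/g_ZAR, so g_CAD/g_ZAR = 0.083461/0.08274 = 1.0087140.
The CAD side grows by 1 + 0.0327×2 = 1.065400.
So the ZAR growth factor = 1.0561963.
r = (1.0561963 − 1)/2 = 0.028098 → 2.81%.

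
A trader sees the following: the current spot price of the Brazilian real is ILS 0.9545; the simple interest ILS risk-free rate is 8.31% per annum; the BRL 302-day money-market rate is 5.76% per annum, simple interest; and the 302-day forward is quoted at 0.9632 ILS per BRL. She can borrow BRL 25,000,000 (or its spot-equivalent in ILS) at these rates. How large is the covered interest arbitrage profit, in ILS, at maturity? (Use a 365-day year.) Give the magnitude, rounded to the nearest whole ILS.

ILS 275,600

T = 302/365 years.
Route A — deposit BRL, sell forward: 25,000,000 × 1.0476580822 × 0.9632 = ILS 25,227,606.62.
Route B — convert at spot, deposit ILS: 25,000,000 × 0.9545 × 1.0687567123 = ILS 25,503,207.05.
The quoted forward undervalues BRL, so borrow BRL, convert to ILS at spot, deposit the ILS at 8.31%, and buy BRL forward at 0.9632 to cover the loan.
Profit = 25,503,207.05 − 25,227,606.62 = ILS 275,600.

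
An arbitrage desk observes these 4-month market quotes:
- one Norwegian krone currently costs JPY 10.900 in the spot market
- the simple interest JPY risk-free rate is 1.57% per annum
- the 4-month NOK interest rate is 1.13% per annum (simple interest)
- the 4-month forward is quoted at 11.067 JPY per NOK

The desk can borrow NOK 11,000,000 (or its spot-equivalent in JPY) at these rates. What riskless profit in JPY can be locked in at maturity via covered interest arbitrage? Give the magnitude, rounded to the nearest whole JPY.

T = 4/12 years.
Route A — deposit NOK, sell forward: 11,000,000 × 1.00376666667 × 11.067 = JPY 122,195,542.70.
Route B — convert at spot, deposit JPY: 11,000,000 × 10.900 × 1.00523333333 = JPY 120,527,476.67.
The quoted forward overvalues NOK, so borrow JPY, buy NOK at spot, deposit the NOK at 1.13%, and sell the proceeds forward at 11.067.
Arbitrage profit = |122,195,542.70 − 120,527,476.67| = JPY 1,668,066.

JPY 1,668,066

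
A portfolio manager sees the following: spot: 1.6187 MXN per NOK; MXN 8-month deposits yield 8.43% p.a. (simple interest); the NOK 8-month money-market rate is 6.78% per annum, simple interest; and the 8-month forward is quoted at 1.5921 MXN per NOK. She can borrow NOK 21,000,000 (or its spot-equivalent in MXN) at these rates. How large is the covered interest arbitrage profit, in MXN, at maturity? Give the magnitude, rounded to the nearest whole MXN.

MXN 957,768

T = 8/12 years.
Keep in NOK, deliver into the forward: 21,000,000·1.045200·1.5921 = MXN 34,945,321.32.
Swap to MXN now, deposit: 21,000,000·1.6187·1.056200 = MXN 35,903,089.74.
The quoted forward undervalues NOK, so borrow NOK, convert to MXN at spot, deposit the MXN at 8.43%, and buy NOK forward at 1.5921 to cover the loan.
The gap between the two covered legs is MXN 957,768.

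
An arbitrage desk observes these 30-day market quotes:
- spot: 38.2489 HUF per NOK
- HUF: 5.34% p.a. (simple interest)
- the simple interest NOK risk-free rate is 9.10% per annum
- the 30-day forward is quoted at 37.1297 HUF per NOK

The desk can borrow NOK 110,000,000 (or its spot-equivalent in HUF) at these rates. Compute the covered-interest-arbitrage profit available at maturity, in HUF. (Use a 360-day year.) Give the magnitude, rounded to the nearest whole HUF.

T = 30/360 years.
Keep in NOK, deliver into the forward: 110,000,000·1.007583333333·37.1297 = HUF 4,115,239,358.08.
Swap to HUF now, deposit: 110,000,000·38.2489·1.004450 = HUF 4,226,101,836.55.
The quoted forward undervalues NOK, so borrow NOK, convert to HUF at spot, deposit the HUF at 5.34%, and buy NOK forward at 37.1297 to cover the loan.
The gap between the two covered legs is HUF 110,862,478.

HUF 110,862,478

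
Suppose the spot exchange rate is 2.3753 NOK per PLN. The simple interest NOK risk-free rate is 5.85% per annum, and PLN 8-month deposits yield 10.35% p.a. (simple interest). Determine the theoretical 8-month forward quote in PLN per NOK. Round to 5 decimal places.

0.43316

T = 8/12 years.
NOK accumulates by 1 + 0.0585×8/12 = 1.039000.
Growth of 1 PLN over T: 1 + 0.1035×8/12 = 1.069000.
So F = 2.3753 × 1.039000 / 1.069000 = 2.308641 (NOK/PLN).
Quoted the other way: 1/2.308641 = 0.43316 PLN per NOK.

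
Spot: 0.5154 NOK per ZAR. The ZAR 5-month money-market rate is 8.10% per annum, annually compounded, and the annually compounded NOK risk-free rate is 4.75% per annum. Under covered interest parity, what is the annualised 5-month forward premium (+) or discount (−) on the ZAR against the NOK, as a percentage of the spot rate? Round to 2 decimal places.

-3.13%

T = 5/12 years.
F = S · g_NOK/g_ZAR = 0.5154 × 1.0195241/1.0329851 = 0.5086837.
Annualised premium = (F − S)/S × (1/T) = (0.5086837 − 0.5154)/0.5154 ÷ (5/12) = -3.13%.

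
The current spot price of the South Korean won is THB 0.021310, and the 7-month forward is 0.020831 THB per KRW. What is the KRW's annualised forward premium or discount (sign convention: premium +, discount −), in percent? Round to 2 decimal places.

T = 7/12 years.
Period premium: (0.020831 − 0.02131)/0.02131 = -0.0224777.
Annualise by dividing by T: -0.0224777 / (7/12) = -0.038533 → -3.85%.

-3.85%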